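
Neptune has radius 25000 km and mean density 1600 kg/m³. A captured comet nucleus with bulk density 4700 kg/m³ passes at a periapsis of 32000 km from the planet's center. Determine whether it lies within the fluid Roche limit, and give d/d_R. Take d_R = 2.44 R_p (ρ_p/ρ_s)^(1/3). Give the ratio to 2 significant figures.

inside; d/d_R ≈ 0.75

d_R = 2.44 × (25000 km) × (1600/4700)^(1/3) = 42590 km
d/d_R = (32000) / (42590) = 0.75
Since d/d_R < 1, the body is inside the Roche limit.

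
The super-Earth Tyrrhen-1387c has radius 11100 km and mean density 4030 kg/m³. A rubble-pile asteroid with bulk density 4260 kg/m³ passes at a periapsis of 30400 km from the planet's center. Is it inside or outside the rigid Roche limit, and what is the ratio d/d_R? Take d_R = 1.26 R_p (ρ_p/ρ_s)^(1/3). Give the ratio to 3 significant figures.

d_R = 1.26 × (11100 km) × (4030/4260)^(1/3) = 13730 km
d/d_R = (30400) / (13730) = 2.21
Since d/d_R > 1, the body is outside the Roche limit.

outside; d/d_R ≈ 2.21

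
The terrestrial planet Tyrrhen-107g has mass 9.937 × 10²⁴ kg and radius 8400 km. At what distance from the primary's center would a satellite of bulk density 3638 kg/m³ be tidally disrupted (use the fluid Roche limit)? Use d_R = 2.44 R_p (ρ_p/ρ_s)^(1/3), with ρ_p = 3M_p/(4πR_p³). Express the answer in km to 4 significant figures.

ρ_p = 3M_p/(4πR_p³) = 3 × (9.937 × 10²⁴) / (4π × (8.400 × 10⁶ m)³) = 4002 kg/m³
d_R = 2.44 × 8400 km × (4002/3638)^(1/3)
    = 21160 km

21160 km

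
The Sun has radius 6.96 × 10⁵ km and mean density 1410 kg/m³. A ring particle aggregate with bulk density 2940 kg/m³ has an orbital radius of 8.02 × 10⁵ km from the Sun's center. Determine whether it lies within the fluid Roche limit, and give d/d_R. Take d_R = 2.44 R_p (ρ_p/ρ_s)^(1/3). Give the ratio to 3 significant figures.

d_R = 2.44 × (6.96 × 10⁵ km) × (1410/2940)^(1/3) = 1.329 × 10⁶ km
d/d_R = (8.02 × 10⁵) / (1.329 × 10⁶) = 0.603
Since d/d_R < 1, the body is inside the Roche limit.

inside; d/d_R ≈ 0.603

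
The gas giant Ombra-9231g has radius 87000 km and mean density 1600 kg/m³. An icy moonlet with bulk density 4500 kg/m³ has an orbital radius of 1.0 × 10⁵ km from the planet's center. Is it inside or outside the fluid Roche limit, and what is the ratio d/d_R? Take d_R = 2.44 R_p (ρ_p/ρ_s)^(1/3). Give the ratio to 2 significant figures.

inside; d/d_R ≈ 0.66

d_R = 2.44 × (87000 km) × (1600/4500)^(1/3) = 1.504 × 10⁵ km
d/d_R = (1.0 × 10⁵) / (1.504 × 10⁵) = 0.66
Since d/d_R < 1, the body is inside the Roche limit.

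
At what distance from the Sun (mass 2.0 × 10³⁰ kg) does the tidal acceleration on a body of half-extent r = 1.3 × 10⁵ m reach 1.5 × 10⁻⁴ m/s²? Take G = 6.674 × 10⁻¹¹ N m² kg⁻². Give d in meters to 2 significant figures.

2GMr/d³ = a_tidal  ⇒  d = (2GMr / a_tidal)^(1/3)
d = (2 × 6.674×10⁻¹¹ × (2.0 × 10³⁰) × (1.3 × 10⁵) / (1.5 × 10⁻⁴))^(1/3)
  = 6.1 × 10⁹ m

6.1 × 10⁹ m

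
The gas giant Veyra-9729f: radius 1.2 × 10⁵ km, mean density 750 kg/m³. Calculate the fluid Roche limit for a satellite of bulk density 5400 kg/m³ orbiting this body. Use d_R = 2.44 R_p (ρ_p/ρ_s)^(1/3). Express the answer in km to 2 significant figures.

1.5 × 10⁵ km

d_R = 2.44 × 1.2 × 10⁵ km × (750/5400)^(1/3)
    = 1.5 × 10⁵ km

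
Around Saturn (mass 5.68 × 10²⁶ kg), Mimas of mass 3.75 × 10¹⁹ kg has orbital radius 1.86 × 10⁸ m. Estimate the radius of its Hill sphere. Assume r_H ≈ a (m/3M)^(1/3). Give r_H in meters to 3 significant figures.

r_H ≈ a (m/3M)^(1/3)
    = (1.86 × 10⁸) × (3.75 × 10¹⁹ / (3 × 5.68 × 10²⁶))^(1/3)
    = 5.21 × 10⁵ m

5.21 × 10⁵ m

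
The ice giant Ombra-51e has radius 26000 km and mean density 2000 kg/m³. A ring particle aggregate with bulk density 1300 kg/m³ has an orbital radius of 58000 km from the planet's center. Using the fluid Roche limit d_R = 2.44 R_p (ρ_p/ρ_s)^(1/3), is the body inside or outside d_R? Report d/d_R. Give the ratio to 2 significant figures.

d_R = 2.44 × (26000 km) × (2000/1300)^(1/3) = 73240 km
d/d_R = (58000) / (73240) = 0.79
Since d/d_R < 1, the body is inside the Roche limit.

inside; d/d_R ≈ 0.79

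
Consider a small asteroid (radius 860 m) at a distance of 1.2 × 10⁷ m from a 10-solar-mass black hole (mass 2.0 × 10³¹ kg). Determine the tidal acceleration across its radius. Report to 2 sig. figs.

Since r ≪ d, expand the inverse-square field across one radius to get the leading 2GMr/d³ term.
Δa = 2GMr/d³
   = 2 × (6.674 × 10⁻¹¹) × (2.0 × 10³¹) × (860) / (1.2 × 10⁷)³
   = 1.3 × 10³ m/s²

1.3 × 10³ m/s²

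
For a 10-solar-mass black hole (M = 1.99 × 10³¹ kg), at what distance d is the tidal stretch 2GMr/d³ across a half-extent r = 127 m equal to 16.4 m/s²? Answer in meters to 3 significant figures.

2.74 × 10⁷ m

2GMr/d³ = a_tidal  ⇒  d = (2GMr / a_tidal)^(1/3)
d = (2 × 6.674×10⁻¹¹ × (1.99 × 10³¹) × (127) / (16.4))^(1/3)
  = 2.74 × 10⁷ m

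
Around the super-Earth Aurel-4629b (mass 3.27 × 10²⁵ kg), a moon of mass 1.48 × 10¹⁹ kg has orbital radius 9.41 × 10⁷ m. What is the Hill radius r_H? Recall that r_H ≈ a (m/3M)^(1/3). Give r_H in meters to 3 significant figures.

5.01 × 10⁵ m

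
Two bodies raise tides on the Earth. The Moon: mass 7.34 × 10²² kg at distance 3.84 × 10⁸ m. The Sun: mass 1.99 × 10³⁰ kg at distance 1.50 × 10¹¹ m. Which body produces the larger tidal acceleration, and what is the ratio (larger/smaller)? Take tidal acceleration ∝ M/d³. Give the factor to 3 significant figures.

The tide-raising term goes as M/d³ (the gradient of a 1/d² field).
The Moon: (7.34 × 10²²) / (3.84 × 10⁸)³ = 1.296 × 10⁻³
The Sun: (1.99 × 10³⁰) / (1.50 × 10¹¹)³ = 5.896 × 10⁻⁴
Ratio (larger/smaller) = 2.20

The Moon, by a factor of ≈ 2.20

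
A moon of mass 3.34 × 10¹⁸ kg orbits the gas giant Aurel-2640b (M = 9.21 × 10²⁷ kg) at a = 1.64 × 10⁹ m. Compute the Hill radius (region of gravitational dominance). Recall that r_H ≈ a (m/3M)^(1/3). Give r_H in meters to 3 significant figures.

r_H ≈ a (m/3M)^(1/3)
    = (1.64 × 10⁹) × (3.34 × 10¹⁸ / (3 × 9.21 × 10²⁷))^(1/3)
    = 8.11 × 10⁵ m

8.11 × 10⁵ m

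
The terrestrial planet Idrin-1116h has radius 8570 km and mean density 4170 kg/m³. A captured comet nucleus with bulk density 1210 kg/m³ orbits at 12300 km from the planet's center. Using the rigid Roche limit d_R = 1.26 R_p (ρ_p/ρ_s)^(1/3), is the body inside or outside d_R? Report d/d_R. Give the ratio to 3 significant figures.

d_R = 1.26 × (8570 km) × (4170/1210)^(1/3) = 16310 km
d/d_R = (12300) / (16310) = 0.754
Since d/d_R < 1, the body is inside the Roche limit.

inside; d/d_R ≈ 0.754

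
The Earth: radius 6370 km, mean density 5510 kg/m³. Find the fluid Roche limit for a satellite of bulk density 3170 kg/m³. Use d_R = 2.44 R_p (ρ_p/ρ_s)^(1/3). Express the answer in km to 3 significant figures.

d_R = 2.44 × 6370 km × (5510/3170)^(1/3)
    = 18700 km

18700 km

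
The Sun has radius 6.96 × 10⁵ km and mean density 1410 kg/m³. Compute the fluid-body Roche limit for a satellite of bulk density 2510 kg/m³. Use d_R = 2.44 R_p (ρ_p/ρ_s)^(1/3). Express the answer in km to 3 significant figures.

d_R = 2.44 × 6.96 × 10⁵ km × (1410/2510)^(1/3)
    = 1.40 × 10⁶ km

1.40 × 10⁶ km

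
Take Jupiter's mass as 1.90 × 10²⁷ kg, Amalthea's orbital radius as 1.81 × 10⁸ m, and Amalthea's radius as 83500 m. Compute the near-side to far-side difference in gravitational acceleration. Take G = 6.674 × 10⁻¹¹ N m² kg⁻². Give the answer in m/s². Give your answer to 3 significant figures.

The field gradient is 2GM/d³; across the full diameter 2r the difference is 4GMr/d³.
a_tidal = 4GMr/d³
        = 4 × (6.674 × 10⁻¹¹) × (1.90 × 10²⁷) × (83500) / (1.81 × 10⁸)³
        = 7.14 × 10⁻³ m/s²

7.14 × 10⁻³ m/s²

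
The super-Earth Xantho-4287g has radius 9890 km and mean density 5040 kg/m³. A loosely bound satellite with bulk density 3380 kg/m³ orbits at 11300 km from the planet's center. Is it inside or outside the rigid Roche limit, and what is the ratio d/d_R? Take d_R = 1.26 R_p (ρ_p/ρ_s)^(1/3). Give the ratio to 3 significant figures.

inside; d/d_R ≈ 0.794

d_R = 1.26 × (9890 km) × (5040/3380)^(1/3) = 14240 km
d/d_R = (11300) / (14240) = 0.794
Since d/d_R < 1, the body is inside the Roche limit.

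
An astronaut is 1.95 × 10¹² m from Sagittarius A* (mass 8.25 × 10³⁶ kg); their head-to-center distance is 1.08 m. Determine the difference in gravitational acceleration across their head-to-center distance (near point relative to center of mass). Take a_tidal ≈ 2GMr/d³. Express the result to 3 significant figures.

The tidal stretch is the gradient of GM/d² times the body's extent r, hence the 1/d³ dependence.
a_tidal = 2GMr/d³
        = 2 × (6.674 × 10⁻¹¹) × (8.25 × 10³⁶) × (1.08) / (1.95 × 10¹²)³
        = 1.60 × 10⁻¹⁰ m/s²

1.60 × 10⁻¹⁰ m/s²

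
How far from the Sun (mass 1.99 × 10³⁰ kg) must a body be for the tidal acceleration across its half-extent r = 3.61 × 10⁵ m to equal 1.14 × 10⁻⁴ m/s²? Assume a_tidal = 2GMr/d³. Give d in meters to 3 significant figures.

2GMr/d³ = a_tidal  ⇒  d = (2GMr / a_tidal)^(1/3)
d = (2 × 6.674×10⁻¹¹ × (1.99 × 10³⁰) × (3.61 × 10⁵) / (1.14 × 10⁻⁴))^(1/3)
  = 9.44 × 10⁹ m

9.44 × 10⁹ m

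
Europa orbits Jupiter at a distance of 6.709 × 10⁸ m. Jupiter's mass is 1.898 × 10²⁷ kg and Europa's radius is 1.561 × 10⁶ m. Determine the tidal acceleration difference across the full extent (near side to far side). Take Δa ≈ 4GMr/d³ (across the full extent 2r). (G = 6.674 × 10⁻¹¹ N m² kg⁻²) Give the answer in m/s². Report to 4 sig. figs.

2.619 × 10⁻³ m/s²

Δg = 4GMr/d³
   = 4 × (6.674 × 10⁻¹¹) × (1.898 × 10²⁷) × (1.561 × 10⁶) / (6.709 × 10⁸)³
   = 2.619 × 10⁻³ m/s²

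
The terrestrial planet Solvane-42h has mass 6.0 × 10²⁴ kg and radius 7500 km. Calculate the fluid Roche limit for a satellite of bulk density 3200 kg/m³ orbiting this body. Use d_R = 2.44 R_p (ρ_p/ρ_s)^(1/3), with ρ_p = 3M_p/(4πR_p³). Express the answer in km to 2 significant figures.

19000 km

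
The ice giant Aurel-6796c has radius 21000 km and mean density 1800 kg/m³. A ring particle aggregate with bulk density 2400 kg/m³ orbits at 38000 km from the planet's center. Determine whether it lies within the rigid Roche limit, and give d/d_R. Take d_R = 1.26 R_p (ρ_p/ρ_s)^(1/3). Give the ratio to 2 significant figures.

outside; d/d_R ≈ 1.6

d_R = 1.26 × (21000 km) × (1800/2400)^(1/3) = 24040 km
d/d_R = (38000) / (24040) = 1.6
Since d/d_R > 1, the body is outside the Roche limit.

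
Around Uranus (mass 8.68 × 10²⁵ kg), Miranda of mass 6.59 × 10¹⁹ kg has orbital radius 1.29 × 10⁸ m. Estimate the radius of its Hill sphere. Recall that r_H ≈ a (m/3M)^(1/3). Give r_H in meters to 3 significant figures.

r_H ≈ a (m/3M)^(1/3)
    = (1.29 × 10⁸) × (6.59 × 10¹⁹ / (3 × 8.68 × 10²⁵))^(1/3)
    = 8.16 × 10⁵ m

8.16 × 10⁵ m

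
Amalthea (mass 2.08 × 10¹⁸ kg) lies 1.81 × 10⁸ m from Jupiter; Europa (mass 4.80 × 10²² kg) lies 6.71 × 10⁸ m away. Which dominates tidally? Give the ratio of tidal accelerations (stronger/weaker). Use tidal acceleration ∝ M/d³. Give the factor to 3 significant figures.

Europa, by a factor of ≈ 453

Compare M/d³ for the two perturbers:
Amalthea: (2.08 × 10¹⁸) / (1.81 × 10⁸)³ = 3.508 × 10⁻⁷
Europa: (4.80 × 10²²) / (6.71 × 10⁸)³ = 1.589 × 10⁻⁴
Ratio (larger/smaller) = 453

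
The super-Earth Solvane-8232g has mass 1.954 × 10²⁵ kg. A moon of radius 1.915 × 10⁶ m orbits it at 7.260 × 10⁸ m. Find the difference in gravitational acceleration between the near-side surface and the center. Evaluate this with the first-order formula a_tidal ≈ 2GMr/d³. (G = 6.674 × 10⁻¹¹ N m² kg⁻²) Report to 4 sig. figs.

a_tidal = 2GMr/d³
        = 2 × (6.674 × 10⁻¹¹) × (1.954 × 10²⁵) × (1.915 × 10⁶) / (7.260 × 10⁸)³
        = 1.305 × 10⁻⁵ m/s²

1.305 × 10⁻⁵ m/s²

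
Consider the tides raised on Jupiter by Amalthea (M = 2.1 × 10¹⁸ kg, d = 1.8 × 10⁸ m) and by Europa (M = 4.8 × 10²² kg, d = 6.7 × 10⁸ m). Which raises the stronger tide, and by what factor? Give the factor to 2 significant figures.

Europa, by a factor of ≈ 440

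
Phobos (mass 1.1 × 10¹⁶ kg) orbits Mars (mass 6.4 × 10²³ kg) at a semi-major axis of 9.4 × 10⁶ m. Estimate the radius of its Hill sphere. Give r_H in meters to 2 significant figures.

1.7 × 10⁴ m

r_H ≈ a (m/3M)^(1/3)
    = (9.4 × 10⁶) × (1.1 × 10¹⁶ / (3 × 6.4 × 10²³))^(1/3)
    = 1.7 × 10⁴ m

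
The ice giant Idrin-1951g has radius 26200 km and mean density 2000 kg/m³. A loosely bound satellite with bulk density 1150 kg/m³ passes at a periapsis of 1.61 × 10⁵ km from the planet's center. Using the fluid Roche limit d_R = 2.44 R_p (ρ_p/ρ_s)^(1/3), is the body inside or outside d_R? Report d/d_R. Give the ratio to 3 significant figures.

d_R = 2.44 × (26200 km) × (2000/1150)^(1/3) = 76880 km
d/d_R = (1.61 × 10⁵) / (76880) = 2.09
Since d/d_R > 1, the body is outside the Roche limit.

outside; d/d_R ≈ 2.09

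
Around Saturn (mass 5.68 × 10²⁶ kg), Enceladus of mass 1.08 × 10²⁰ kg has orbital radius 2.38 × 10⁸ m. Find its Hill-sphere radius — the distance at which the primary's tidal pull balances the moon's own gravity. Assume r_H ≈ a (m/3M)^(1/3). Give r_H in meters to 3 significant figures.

9.49 × 10⁵ m

r_H ≈ a (m/3M)^(1/3)
    = (2.38 × 10⁸) × (1.08 × 10²⁰ / (3 × 5.68 × 10²⁶))^(1/3)
    = 9.49 × 10⁵ m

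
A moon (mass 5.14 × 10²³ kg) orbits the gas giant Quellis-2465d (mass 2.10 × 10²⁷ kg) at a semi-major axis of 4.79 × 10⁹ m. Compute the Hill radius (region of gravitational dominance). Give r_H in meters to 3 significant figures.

r_H ≈ a (m/3M)^(1/3)
    = (4.79 × 10⁹) × (5.14 × 10²³ / (3 × 2.10 × 10²⁷))^(1/3)
    = 2.08 × 10⁸ m

2.08 × 10⁸ m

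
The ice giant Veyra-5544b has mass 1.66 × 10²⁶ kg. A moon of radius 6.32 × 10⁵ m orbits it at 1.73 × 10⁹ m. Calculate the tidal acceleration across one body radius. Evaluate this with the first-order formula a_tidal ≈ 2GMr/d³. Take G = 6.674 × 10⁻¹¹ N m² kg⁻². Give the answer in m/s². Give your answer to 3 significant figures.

2.70 × 10⁻⁶ m/s²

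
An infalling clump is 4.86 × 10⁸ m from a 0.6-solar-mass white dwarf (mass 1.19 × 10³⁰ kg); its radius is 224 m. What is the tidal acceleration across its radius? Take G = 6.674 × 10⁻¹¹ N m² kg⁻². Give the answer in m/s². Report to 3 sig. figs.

Δg = 2GMr/d³
   = 2 × (6.674 × 10⁻¹¹) × (1.19 × 10³⁰) × (224) / (4.86 × 10⁸)³
   = 3.10 × 10⁻⁴ m/s²

3.10 × 10⁻⁴ m/s²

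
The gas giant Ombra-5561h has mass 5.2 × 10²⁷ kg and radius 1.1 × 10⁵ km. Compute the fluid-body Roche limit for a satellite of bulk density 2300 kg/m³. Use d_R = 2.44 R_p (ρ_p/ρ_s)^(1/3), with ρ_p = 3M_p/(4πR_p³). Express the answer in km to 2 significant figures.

ρ_p = 3M_p/(4πR_p³) = 3 × (5.2 × 10²⁷) / (4π × (1.1 × 10⁸ m)³) = 930 kg/m³
d_R = 2.44 × 1.1 × 10⁵ km × (930/2300)^(1/3)
    = 2.0 × 10⁵ km

2.0 × 10⁵ km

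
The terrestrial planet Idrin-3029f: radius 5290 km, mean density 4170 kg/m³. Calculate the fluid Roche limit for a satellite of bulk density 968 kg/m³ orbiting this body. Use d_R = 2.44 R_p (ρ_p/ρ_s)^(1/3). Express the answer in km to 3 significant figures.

21000 km

d_R = 2.44 × 5290 km × (4170/968)^(1/3)
    = 21000 km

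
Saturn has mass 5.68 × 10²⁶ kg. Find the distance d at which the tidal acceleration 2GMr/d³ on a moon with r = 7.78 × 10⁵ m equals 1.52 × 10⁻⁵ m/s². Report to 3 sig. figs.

2GMr/d³ = a_tidal  ⇒  d = (2GMr / a_tidal)^(1/3)
d = (2 × 6.674×10⁻¹¹ × (5.68 × 10²⁶) × (7.78 × 10⁵) / (1.52 × 10⁻⁵))^(1/3)
  = 1.57 × 10⁹ m

1.57 × 10⁹ m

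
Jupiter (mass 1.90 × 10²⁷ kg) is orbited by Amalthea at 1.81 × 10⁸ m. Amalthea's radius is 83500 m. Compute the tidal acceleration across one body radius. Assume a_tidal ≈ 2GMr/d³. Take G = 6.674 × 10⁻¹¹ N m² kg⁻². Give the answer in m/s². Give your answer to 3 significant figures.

3.57 × 10⁻³ m/s²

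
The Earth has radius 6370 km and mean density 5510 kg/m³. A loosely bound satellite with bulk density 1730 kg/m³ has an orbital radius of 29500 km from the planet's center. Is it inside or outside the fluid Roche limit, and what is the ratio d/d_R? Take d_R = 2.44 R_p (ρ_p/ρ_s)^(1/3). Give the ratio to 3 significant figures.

d_R = 2.44 × (6370 km) × (5510/1730)^(1/3) = 22870 km
d/d_R = (29500) / (22870) = 1.29
Since d/d_R > 1, the body is outside the Roche limit.

outside; d/d_R ≈ 1.29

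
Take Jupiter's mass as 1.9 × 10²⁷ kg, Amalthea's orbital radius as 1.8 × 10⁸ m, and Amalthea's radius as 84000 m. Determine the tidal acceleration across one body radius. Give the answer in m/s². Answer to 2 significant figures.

3.7 × 10⁻³ m/s²

Δg = 2GMr/d³
   = 2 × (6.674 × 10⁻¹¹) × (1.9 × 10²⁷) × (84000) / (1.8 × 10⁸)³
   = 3.7 × 10⁻³ m/s²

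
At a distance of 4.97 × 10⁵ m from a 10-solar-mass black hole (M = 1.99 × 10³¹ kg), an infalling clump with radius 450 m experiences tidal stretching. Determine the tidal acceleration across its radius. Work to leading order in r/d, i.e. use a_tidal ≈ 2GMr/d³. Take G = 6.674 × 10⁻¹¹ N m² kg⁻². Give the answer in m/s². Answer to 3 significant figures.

9.74 × 10⁶ m/s²

Δg = 2GMr/d³
   = 2 × (6.674 × 10⁻¹¹) × (1.99 × 10³¹) × (450) / (4.97 × 10⁵)³
   = 9.74 × 10⁶ m/s²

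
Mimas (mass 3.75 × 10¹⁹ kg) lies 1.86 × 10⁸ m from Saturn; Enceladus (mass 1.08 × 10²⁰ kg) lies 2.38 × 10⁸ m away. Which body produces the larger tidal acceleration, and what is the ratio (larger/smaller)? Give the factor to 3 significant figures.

Enceladus, by a factor of ≈ 1.37

The tide-raising term goes as M/d³ (the gradient of a 1/d² field).
Mimas: (3.75 × 10¹⁹) / (1.86 × 10⁸)³ = 5.828 × 10⁻⁶
Enceladus: (1.08 × 10²⁰) / (2.38 × 10⁸)³ = 8.011 × 10⁻⁶
Ratio (larger/smaller) = 1.37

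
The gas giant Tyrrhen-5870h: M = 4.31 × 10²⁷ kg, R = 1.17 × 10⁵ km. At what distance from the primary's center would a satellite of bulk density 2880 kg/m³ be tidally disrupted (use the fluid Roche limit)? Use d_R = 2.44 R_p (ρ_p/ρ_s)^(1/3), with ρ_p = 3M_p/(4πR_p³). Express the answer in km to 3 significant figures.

1.73 × 10⁵ km

ρ_p = 3M_p/(4πR_p³) = 3 × (4.31 × 10²⁷) / (4π × (1.17 × 10⁸ m)³) = 642 kg/m³
d_R = 2.44 × 1.17 × 10⁵ km × (642/2880)^(1/3)
    = 1.73 × 10⁵ km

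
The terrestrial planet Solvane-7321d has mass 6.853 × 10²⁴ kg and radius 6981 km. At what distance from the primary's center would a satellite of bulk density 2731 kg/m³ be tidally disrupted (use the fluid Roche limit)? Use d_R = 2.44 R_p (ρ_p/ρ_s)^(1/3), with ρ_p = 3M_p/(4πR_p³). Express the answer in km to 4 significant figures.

ρ_p = 3M_p/(4πR_p³) = 3 × (6.853 × 10²⁴) / (4π × (6.981 × 10⁶ m)³) = 4809 kg/m³
d_R = 2.44 × 6981 km × (4809/2731)^(1/3)
    = 20570 km

20570 km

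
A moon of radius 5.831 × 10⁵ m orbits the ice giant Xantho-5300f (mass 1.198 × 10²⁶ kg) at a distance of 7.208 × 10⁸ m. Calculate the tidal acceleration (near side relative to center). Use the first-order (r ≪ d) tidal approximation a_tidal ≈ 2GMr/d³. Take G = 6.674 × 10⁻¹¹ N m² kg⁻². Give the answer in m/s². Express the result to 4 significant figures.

Δa = 2GMr/d³
   = 2 × (6.674 × 10⁻¹¹) × (1.198 × 10²⁶) × (5.831 × 10⁵) / (7.208 × 10⁸)³
   = 2.490 × 10⁻⁵ m/s²

2.490 × 10⁻⁵ m/s²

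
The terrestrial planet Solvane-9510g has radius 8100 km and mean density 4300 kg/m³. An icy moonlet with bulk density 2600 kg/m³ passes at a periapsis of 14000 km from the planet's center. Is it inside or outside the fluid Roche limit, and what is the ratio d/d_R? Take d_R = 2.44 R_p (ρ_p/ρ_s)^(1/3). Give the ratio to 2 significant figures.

inside; d/d_R ≈ 0.60

d_R = 2.44 × (8100 km) × (4300/2600)^(1/3) = 23370 km
d/d_R = (14000) / (23370) = 0.60
Since d/d_R < 1, the body is inside the Roche limit.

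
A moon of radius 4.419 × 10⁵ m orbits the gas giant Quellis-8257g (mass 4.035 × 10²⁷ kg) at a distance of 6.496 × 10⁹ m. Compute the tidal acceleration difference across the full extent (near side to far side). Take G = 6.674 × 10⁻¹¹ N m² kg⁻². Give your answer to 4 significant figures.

1.737 × 10⁻⁶ m/s²

The field gradient is 2GM/d³; across the full diameter 2r the difference is 4GMr/d³.
a_tidal = 4GMr/d³
        = 4 × (6.674 × 10⁻¹¹) × (4.035 × 10²⁷) × (4.419 × 10⁵) / (6.496 × 10⁹)³
        = 1.737 × 10⁻⁶ m/s²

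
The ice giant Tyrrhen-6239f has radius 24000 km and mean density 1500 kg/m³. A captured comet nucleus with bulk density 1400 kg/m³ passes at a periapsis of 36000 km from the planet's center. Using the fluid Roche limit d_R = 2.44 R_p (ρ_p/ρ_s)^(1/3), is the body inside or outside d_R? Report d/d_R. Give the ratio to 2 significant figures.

inside; d/d_R ≈ 0.60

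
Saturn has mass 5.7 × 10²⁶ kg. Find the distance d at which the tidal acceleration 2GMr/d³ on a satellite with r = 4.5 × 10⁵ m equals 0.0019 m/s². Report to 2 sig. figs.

2.6 × 10⁸ m

2GMr/d³ = a_tidal  ⇒  d = (2GMr / a_tidal)^(1/3)
d = (2 × 6.674×10⁻¹¹ × (5.7 × 10²⁶) × (4.5 × 10⁵) / (0.0019))^(1/3)
  = 2.6 × 10⁸ m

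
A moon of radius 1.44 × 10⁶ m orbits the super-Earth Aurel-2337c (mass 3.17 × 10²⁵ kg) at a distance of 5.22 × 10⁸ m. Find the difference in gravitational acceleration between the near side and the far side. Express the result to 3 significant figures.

8.57 × 10⁻⁵ m/s²

Δa = 4GMr/d³
   = 4 × (6.674 × 10⁻¹¹) × (3.17 × 10²⁵) × (1.44 × 10⁶) / (5.22 × 10⁸)³
   = 8.57 × 10⁻⁵ m/s²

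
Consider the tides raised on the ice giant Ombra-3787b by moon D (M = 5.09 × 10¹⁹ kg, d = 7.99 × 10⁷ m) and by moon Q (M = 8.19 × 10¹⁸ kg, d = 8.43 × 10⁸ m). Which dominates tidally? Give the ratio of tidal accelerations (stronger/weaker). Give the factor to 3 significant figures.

Moon D, by a factor of ≈ 7300

Compare M/d³ for the two perturbers:
Moon D: (5.09 × 10¹⁹) / (7.99 × 10⁷)³ = 9.979 × 10⁻⁵
Moon Q: (8.19 × 10¹⁸) / (8.43 × 10⁸)³ = 1.367 × 10⁻⁸
Ratio (larger/smaller) = 7300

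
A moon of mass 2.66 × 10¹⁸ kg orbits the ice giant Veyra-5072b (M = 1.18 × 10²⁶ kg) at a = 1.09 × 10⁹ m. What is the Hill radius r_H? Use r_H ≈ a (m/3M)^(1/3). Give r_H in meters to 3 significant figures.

r_H ≈ a (m/3M)^(1/3)
    = (1.09 × 10⁹) × (2.66 × 10¹⁸ / (3 × 1.18 × 10²⁶))^(1/3)
    = 2.13 × 10⁶ m

2.13 × 10⁶ m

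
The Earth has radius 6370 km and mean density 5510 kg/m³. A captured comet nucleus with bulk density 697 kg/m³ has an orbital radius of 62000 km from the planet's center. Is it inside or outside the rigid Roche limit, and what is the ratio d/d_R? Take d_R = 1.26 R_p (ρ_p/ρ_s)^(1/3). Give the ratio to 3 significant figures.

outside; d/d_R ≈ 3.88

d_R = 1.26 × (6370 km) × (5510/697)^(1/3) = 15990 km
d/d_R = (62000) / (15990) = 3.88
Since d/d_R > 1, the body is outside the Roche limit.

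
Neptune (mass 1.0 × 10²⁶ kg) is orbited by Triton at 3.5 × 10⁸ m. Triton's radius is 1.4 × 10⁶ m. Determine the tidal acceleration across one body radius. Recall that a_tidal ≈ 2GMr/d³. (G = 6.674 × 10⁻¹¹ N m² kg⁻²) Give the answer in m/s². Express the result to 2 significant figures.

Δa = 2GMr/d³
   = 2 × (6.674 × 10⁻¹¹) × (1.0 × 10²⁶) × (1.4 × 10⁶) / (3.5 × 10⁸)³
   = 4.4 × 10⁻⁴ m/s²

4.4 × 10⁻⁴ m/s²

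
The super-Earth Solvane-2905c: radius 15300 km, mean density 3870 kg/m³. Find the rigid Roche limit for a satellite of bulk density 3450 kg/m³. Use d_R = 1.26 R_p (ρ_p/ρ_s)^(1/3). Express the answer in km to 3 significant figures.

20000 km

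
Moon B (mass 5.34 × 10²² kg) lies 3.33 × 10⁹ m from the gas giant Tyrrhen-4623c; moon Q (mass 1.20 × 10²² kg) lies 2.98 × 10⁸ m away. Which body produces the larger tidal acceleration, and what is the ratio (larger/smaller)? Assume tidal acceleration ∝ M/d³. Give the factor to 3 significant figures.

The tide-raising term goes as M/d³ (the gradient of a 1/d² field).
Moon B: (5.34 × 10²²) / (3.33 × 10⁹)³ = 1.446 × 10⁻⁶
Moon Q: (1.20 × 10²²) / (2.98 × 10⁸)³ = 4.535 × 10⁻⁴
Ratio (larger/smaller) = 314

Moon Q, by a factor of ≈ 314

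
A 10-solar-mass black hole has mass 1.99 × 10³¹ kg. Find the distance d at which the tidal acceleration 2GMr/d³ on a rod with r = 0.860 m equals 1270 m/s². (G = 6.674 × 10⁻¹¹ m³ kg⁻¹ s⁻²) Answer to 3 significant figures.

1.22 × 10⁶ m

2GMr/d³ = a_tidal  ⇒  d = (2GMr / a_tidal)^(1/3)
d = (2 × 6.674×10⁻¹¹ × (1.99 × 10³¹) × (0.860) / (1270))^(1/3)
  = 1.22 × 10⁶ m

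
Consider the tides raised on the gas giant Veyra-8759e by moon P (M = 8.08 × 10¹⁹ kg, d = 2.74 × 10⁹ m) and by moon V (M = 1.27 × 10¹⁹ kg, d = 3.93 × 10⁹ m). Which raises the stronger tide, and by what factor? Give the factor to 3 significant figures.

Compare M/d³ for the two perturbers:
Moon P: (8.08 × 10¹⁹) / (2.74 × 10⁹)³ = 3.928 × 10⁻⁹
Moon V: (1.27 × 10¹⁹) / (3.93 × 10⁹)³ = 2.092 × 10⁻¹⁰
Ratio (larger/smaller) = 18.8

Moon P, by a factor of ≈ 18.8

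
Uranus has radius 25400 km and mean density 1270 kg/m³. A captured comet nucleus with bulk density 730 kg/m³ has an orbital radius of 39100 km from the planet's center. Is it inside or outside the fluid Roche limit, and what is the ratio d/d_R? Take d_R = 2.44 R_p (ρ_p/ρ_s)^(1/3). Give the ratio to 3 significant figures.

inside; d/d_R ≈ 0.525

d_R = 2.44 × (25400 km) × (1270/730)^(1/3) = 74540 km
d/d_R = (39100) / (74540) = 0.525
Since d/d_R < 1, the body is inside the Roche limit.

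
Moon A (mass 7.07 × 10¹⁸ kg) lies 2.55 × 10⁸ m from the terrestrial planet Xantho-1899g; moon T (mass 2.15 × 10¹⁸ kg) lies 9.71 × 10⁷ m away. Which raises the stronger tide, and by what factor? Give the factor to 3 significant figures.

Tidal stretch scales as M/d³; compute that for each body.
Moon A: (7.07 × 10¹⁸) / (2.55 × 10⁸)³ = 4.264 × 10⁻⁷
Moon T: (2.15 × 10¹⁸) / (9.71 × 10⁷)³ = 2.348 × 10⁻⁶
Ratio (larger/smaller) = 5.51

Moon T, by a factor of ≈ 5.51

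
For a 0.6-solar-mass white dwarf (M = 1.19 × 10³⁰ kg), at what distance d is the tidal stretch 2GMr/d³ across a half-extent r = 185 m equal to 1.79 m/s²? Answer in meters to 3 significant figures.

2GMr/d³ = a_tidal  ⇒  d = (2GMr / a_tidal)^(1/3)
d = (2 × 6.674×10⁻¹¹ × (1.19 × 10³⁰) × (185) / (1.79))^(1/3)
  = 2.54 × 10⁷ m

2.54 × 10⁷ m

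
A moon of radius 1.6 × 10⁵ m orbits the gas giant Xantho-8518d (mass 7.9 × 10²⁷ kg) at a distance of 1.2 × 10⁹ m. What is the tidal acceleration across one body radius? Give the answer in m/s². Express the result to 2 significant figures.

Differencing GM/(d−r)² and GM/d² to first order in r/d gives 2GMr/d³.
a_tidal = 2GMr/d³
        = 2 × (6.674 × 10⁻¹¹) × (7.9 × 10²⁷) × (1.6 × 10⁵) / (1.2 × 10⁹)³
        = 9.8 × 10⁻⁵ m/s²

9.8 × 10⁻⁵ m/s²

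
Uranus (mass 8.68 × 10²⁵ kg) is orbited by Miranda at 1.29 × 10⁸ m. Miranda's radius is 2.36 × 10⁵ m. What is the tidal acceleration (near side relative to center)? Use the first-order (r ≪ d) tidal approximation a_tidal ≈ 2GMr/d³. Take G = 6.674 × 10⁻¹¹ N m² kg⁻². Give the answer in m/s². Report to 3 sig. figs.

1.27 × 10⁻³ m/s²

Differencing GM/(d−r)² and GM/d² to first order in r/d gives 2GMr/d³.
a_tidal = 2GMr/d³
        = 2 × (6.674 × 10⁻¹¹) × (8.68 × 10²⁵) × (2.36 × 10⁵) / (1.29 × 10⁸)³
        = 1.27 × 10⁻³ m/s²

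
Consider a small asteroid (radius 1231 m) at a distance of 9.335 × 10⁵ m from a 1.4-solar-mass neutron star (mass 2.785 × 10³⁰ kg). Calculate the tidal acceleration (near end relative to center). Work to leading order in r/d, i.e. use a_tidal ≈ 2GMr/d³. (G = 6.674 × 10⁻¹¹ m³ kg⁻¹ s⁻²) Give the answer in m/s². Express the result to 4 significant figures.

5.625 × 10⁵ m/s²

Δg = 2GMr/d³
   = 2 × (6.674 × 10⁻¹¹) × (2.785 × 10³⁰) × (1231) / (9.335 × 10⁵)³
   = 5.625 × 10⁵ m/s²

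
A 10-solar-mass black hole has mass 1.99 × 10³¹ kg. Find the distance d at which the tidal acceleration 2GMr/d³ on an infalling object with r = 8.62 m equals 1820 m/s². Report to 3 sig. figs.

2.33 × 10⁶ m

2GMr/d³ = a_tidal  ⇒  d = (2GMr / a_tidal)^(1/3)
d = (2 × 6.674×10⁻¹¹ × (1.99 × 10³¹) × (8.62) / (1820))^(1/3)
  = 2.33 × 10⁶ m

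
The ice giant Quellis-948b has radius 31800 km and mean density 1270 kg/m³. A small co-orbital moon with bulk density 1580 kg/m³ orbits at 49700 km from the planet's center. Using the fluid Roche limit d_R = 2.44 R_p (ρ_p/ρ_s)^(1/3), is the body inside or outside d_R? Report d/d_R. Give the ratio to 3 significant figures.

d_R = 2.44 × (31800 km) × (1270/1580)^(1/3) = 72140 km
d/d_R = (49700) / (72140) = 0.689
Since d/d_R < 1, the body is inside the Roche limit.

inside; d/d_R ≈ 0.689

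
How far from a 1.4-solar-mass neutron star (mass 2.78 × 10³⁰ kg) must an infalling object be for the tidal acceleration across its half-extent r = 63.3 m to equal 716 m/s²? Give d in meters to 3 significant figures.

2GMr/d³ = a_tidal  ⇒  d = (2GMr / a_tidal)^(1/3)
d = (2 × 6.674×10⁻¹¹ × (2.78 × 10³⁰) × (63.3) / (716))^(1/3)
  = 3.20 × 10⁶ m

3.20 × 10⁶ m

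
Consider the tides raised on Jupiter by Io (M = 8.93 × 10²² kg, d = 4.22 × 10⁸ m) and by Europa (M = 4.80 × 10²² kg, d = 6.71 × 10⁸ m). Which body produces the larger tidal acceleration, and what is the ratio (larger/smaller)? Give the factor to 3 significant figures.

Io, by a factor of ≈ 7.48

Tidal stretch scales as M/d³; compute that for each body.
Io: (8.93 × 10²²) / (4.22 × 10⁸)³ = 1.188 × 10⁻³
Europa: (4.80 × 10²²) / (6.71 × 10⁸)³ = 1.589 × 10⁻⁴
Ratio (larger/smaller) = 7.48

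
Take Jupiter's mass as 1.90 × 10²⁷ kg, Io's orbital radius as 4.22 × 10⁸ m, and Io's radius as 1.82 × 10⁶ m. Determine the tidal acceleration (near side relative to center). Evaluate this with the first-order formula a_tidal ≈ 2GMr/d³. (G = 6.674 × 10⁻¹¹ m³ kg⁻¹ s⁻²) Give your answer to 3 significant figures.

a_tidal = 2GMr/d³
        = 2 × (6.674 × 10⁻¹¹) × (1.90 × 10²⁷) × (1.82 × 10⁶) / (4.22 × 10⁸)³
        = 6.14 × 10⁻³ m/s²

6.14 × 10⁻³ m/s²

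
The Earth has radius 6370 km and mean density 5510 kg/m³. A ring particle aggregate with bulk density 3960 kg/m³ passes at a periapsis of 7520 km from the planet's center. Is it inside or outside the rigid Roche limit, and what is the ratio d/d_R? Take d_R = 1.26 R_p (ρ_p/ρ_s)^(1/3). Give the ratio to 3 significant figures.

inside; d/d_R ≈ 0.839

d_R = 1.26 × (6370 km) × (5510/3960)^(1/3) = 8960 km
d/d_R = (7520) / (8960) = 0.839
Since d/d_R < 1, the body is inside the Roche limit.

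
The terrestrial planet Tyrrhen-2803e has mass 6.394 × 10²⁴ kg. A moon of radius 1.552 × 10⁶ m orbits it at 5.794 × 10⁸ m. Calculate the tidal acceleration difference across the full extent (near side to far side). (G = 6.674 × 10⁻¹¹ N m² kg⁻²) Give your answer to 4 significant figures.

The field gradient is 2GM/d³; across the full diameter 2r the difference is 4GMr/d³.
Δg = 4GMr/d³
   = 4 × (6.674 × 10⁻¹¹) × (6.394 × 10²⁴) × (1.552 × 10⁶) / (5.794 × 10⁸)³
   = 1.362 × 10⁻⁵ m/s²

1.362 × 10⁻⁵ m/s²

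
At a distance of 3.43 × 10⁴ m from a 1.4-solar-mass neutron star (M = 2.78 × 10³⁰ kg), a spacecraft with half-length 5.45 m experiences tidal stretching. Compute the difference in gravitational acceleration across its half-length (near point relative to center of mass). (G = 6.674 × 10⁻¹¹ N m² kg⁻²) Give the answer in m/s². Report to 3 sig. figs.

5.01 × 10⁷ m/s²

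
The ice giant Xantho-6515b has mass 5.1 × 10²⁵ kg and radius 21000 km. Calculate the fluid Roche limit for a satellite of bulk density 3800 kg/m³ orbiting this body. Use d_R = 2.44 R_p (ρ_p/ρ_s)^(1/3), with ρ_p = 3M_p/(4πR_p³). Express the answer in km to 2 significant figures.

36000 km

ρ_p = 3M_p/(4πR_p³) = 3 × (5.1 × 10²⁵) / (4π × (2.1 × 10⁷ m)³) = 1300 kg/m³
d_R = 2.44 × 21000 km × (1300/3800)^(1/3)
    = 36000 km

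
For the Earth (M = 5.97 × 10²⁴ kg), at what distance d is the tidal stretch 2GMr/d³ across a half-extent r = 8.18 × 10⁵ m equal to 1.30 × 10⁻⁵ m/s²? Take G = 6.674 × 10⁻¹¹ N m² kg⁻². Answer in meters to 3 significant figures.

2GMr/d³ = a_tidal  ⇒  d = (2GMr / a_tidal)^(1/3)
d = (2 × 6.674×10⁻¹¹ × (5.97 × 10²⁴) × (8.18 × 10⁵) / (1.30 × 10⁻⁵))^(1/3)
  = 3.69 × 10⁸ m

3.69 × 10⁸ m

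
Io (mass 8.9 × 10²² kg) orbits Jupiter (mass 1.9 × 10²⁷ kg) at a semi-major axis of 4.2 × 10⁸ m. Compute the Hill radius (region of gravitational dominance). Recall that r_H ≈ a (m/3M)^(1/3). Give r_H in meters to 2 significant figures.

1.0 × 10⁷ m

r_H ≈ a (m/3M)^(1/3)
    = (4.2 × 10⁸) × (8.9 × 10²² / (3 × 1.9 × 10²⁷))^(1/3)
    = 1.0 × 10⁷ m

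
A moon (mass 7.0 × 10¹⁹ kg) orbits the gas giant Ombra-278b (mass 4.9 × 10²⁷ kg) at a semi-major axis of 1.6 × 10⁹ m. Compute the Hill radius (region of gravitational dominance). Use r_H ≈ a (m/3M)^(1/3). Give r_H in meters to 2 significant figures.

r_H ≈ a (m/3M)^(1/3)
    = (1.6 × 10⁹) × (7.0 × 10¹⁹ / (3 × 4.9 × 10²⁷))^(1/3)
    = 2.7 × 10⁶ m

2.7 × 10⁶ m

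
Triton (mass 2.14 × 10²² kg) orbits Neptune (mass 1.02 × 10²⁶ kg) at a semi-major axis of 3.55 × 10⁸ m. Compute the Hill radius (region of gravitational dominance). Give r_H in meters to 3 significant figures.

r_H ≈ a (m/3M)^(1/3)
    = (3.55 × 10⁸) × (2.14 × 10²² / (3 × 1.02 × 10²⁶))^(1/3)
    = 1.46 × 10⁷ m

1.46 × 10⁷ m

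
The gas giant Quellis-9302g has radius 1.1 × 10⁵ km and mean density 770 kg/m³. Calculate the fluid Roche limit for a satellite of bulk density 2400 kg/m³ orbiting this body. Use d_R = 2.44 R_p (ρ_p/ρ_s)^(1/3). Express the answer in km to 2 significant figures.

d_R = 2.44 × 1.1 × 10⁵ km × (770/2400)^(1/3)
    = 1.8 × 10⁵ km

1.8 × 10⁵ km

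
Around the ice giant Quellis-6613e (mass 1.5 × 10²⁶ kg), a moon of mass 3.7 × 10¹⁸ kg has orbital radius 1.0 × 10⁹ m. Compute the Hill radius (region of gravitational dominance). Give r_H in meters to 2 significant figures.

2.0 × 10⁶ m

r_H ≈ a (m/3M)^(1/3)
    = (1.0 × 10⁹) × (3.7 × 10¹⁸ / (3 × 1.5 × 10²⁶))^(1/3)
    = 2.0 × 10⁶ m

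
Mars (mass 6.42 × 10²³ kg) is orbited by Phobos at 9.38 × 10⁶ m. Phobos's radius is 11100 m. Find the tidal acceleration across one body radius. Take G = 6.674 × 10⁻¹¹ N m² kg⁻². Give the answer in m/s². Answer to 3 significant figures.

1.15 × 10⁻³ m/s²

Differencing GM/(d−r)² and GM/d² to first order in r/d gives 2GMr/d³.
Δa = 2GMr/d³
   = 2 × (6.674 × 10⁻¹¹) × (6.42 × 10²³) × (11100) / (9.38 × 10⁶)³
   = 1.15 × 10⁻³ m/s²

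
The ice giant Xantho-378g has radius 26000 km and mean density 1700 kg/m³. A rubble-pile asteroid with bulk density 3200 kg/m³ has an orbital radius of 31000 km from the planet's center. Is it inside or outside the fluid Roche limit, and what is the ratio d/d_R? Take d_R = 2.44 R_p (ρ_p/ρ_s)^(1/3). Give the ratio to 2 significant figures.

inside; d/d_R ≈ 0.60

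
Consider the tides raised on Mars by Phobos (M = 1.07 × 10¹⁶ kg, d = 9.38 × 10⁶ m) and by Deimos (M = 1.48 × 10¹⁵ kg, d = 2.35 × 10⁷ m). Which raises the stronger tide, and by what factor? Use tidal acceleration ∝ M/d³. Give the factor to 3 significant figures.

Tidal stretch scales as M/d³; compute that for each body.
Phobos: (1.07 × 10¹⁶) / (9.38 × 10⁶)³ = 1.297 × 10⁻⁵
Deimos: (1.48 × 10¹⁵) / (2.35 × 10⁷)³ = 1.140 × 10⁻⁷
Ratio (larger/smaller) = 114

Phobos, by a factor of ≈ 114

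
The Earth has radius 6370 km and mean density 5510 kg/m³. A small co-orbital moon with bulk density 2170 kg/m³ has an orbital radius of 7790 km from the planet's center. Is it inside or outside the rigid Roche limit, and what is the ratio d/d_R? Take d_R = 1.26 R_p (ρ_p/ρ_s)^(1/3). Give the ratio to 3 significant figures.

inside; d/d_R ≈ 0.711

d_R = 1.26 × (6370 km) × (5510/2170)^(1/3) = 10950 km
d/d_R = (7790) / (10950) = 0.711
Since d/d_R < 1, the body is inside the Roche limit.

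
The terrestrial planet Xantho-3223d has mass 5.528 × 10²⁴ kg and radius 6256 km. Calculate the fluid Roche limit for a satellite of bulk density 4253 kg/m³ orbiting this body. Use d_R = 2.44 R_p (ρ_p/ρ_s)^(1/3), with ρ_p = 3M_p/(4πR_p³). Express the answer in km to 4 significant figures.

ρ_p = 3M_p/(4πR_p³) = 3 × (5.528 × 10²⁴) / (4π × (6.256 × 10⁶ m)³) = 5390 kg/m³
d_R = 2.44 × 6256 km × (5390/4253)^(1/3)
    = 16520 km

16520 km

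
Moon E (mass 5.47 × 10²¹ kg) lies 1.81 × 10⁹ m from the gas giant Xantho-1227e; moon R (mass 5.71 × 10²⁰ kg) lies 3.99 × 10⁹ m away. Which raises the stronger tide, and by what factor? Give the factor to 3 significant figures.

Tidal stretch scales as M/d³; compute that for each body.
Moon E: (5.47 × 10²¹) / (1.81 × 10⁹)³ = 9.225 × 10⁻⁷
Moon R: (5.71 × 10²⁰) / (3.99 × 10⁹)³ = 8.989 × 10⁻⁹
Ratio (larger/smaller) = 103

Moon E, by a factor of ≈ 103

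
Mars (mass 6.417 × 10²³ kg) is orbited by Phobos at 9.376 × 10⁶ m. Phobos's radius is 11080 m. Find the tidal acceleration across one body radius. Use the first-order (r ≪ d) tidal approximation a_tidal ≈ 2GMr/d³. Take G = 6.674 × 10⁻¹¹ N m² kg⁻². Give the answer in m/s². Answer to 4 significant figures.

1.151 × 10⁻³ m/s²

The tidal stretch is the gradient of GM/d² times the body's extent r, hence the 1/d³ dependence.
Δg = 2GMr/d³
   = 2 × (6.674 × 10⁻¹¹) × (6.417 × 10²³) × (11080) / (9.376 × 10⁶)³
   = 1.151 × 10⁻³ m/s²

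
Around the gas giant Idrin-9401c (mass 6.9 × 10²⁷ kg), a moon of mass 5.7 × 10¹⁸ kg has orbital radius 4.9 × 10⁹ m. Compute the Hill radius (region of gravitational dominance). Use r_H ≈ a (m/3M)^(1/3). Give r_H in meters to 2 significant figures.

r_H ≈ a (m/3M)^(1/3)
    = (4.9 × 10⁹) × (5.7 × 10¹⁸ / (3 × 6.9 × 10²⁷))^(1/3)
    = 3.2 × 10⁶ m

3.2 × 10⁶ m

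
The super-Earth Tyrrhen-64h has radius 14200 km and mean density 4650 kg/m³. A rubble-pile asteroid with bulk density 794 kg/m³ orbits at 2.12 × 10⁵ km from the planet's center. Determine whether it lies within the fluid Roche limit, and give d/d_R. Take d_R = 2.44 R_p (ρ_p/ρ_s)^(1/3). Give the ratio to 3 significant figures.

outside; d/d_R ≈ 3.39

d_R = 2.44 × (14200 km) × (4650/794)^(1/3) = 62450 km
d/d_R = (2.12 × 10⁵) / (62450) = 3.39
Since d/d_R > 1, the body is outside the Roche limit.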